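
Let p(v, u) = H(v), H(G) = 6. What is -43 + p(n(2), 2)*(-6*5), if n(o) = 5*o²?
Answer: -223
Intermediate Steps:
p(v, u) = 6
-43 + p(n(2), 2)*(-6*5) = -43 + 6*(-6*5) = -43 + 6*(-30) = -43 - 180 = -223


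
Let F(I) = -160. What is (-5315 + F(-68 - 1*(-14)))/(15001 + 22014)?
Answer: -1095/7403 ≈ -0.14791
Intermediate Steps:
(-5315 + F(-68 - 1*(-14)))/(15001 + 22014) = (-5315 - 160)/(15001 + 22014) = -5475/37015 = -5475*1/37015 = -1095/7403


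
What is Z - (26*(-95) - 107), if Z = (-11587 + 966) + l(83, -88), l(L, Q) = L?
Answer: -7961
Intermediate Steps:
Z = -10538 (Z = (-11587 + 966) + 83 = -10621 + 83 = -10538)
Z - (26*(-95) - 107) = -10538 - (26*(-95) - 107) = -10538 - (-2470 - 107) = -10538 - 1*(-2577) = -10538 + 2577 = -7961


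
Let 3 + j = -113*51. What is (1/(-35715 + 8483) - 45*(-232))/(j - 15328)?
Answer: -284302079/574431808 ≈ -0.49493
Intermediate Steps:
j = -5766 (j = -3 - 113*51 = -3 - 5763 = -5766)
(1/(-35715 + 8483) - 45*(-232))/(j - 15328) = (1/(-35715 + 8483) - 45*(-232))/(-5766 - 15328) = (1/(-27232) + 10440)/(-21094) = (-1/27232 + 10440)*(-1/21094) = (284302079/27232)*(-1/21094) = -284302079/574431808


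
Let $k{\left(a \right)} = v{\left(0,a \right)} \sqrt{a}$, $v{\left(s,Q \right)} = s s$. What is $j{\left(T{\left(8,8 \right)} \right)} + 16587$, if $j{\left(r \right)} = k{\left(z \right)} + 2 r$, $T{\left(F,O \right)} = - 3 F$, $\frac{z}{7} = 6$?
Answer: $16539$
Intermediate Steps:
$v{\left(s,Q \right)} = s^{2}$
$z = 42$ ($z = 7 \cdot 6 = 42$)
$k{\left(a \right)} = 0$ ($k{\left(a \right)} = 0^{2} \sqrt{a} = 0 \sqrt{a} = 0$)
$j{\left(r \right)} = 2 r$ ($j{\left(r \right)} = 0 + 2 r = 2 r$)
$j{\left(T{\left(8,8 \right)} \right)} + 16587 = 2 \left(\left(-3\right) 8\right) + 16587 = 2 \left(-24\right) + 16587 = -48 + 16587 = 16539$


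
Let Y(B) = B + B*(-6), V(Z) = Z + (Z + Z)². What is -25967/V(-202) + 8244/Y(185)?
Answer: -1367906891/150787950 ≈ -9.0717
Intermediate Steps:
V(Z) = Z + 4*Z² (V(Z) = Z + (2*Z)² = Z + 4*Z²)
Y(B) = -5*B (Y(B) = B - 6*B = -5*B)
-25967/V(-202) + 8244/Y(185) = -25967*(-1/(202*(1 + 4*(-202)))) + 8244/((-5*185)) = -25967*(-1/(202*(1 - 808))) + 8244/(-925) = -25967/((-202*(-807))) + 8244*(-1/925) = -25967/163014 - 8244/925 = -1367906891/150787950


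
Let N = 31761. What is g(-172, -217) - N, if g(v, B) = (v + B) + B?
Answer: -32367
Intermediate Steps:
g(v, B) = v + 2*B (g(v, B) = (B + v) + B = v + 2*B)
g(-172, -217) - N = (-172 + 2*(-217)) - 1*31761 = (-172 - 434) - 31761 = -606 - 31761 = -32367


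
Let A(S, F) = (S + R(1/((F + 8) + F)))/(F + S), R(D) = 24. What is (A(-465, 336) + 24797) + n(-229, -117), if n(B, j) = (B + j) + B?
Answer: 1041693/43 ≈ 24225.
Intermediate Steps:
n(B, j) = j + 2*B
A(S, F) = (24 + S)/(F + S) (A(S, F) = (S + 24)/(F + S) = (24 + S)/(F + S))
(A(-465, 336) + 24797) + n(-229, -117) = ((24 - 465)/(336 - 465) + 24797) + (-117 + 2*(-229)) = (-441/(-129) + 24797) + (-117 - 458) = (-1/129*(-441) + 24797) - 575 = (147/43 + 24797) - 575 = 1066418/43 - 575 = 1041693/43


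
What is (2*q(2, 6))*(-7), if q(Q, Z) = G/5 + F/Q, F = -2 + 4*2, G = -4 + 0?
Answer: -154/5 ≈ -30.800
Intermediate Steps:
G = -4
F = 6 (F = -2 + 8 = 6)
q(Q, Z) = -4/5 + 6/Q
(2*q(2, 6))*(-7) = (2*(-4/5 + 6/2))*(-7) = (2*(-4/5 + 6*(1/2)))*(-7) = (2*(-4/5 + 3))*(-7) = (2*(11/5))*(-7) = (22/5)*(-7) = -154/5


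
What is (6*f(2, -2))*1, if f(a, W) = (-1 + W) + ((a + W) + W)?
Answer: -30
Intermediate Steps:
f(a, W) = -1 + a + 3*W (f(a, W) = (-1 + W) + ((W + a) + W) = (-1 + W) + (a + 2*W) = -1 + a + 3*W)
(6*f(2, -2))*1 = (6*(-1 + 2 + 3*(-2)))*1 = (6*(-1 + 2 - 6))*1 = (6*(-5))*1 = -30*1 = -30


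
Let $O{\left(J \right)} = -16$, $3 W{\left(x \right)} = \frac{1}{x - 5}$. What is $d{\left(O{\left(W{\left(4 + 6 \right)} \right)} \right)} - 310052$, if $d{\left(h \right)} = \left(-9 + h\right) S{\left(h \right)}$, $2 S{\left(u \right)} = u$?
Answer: $-309852$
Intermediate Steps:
$W{\left(x \right)} = \frac{1}{3 \left(-5 + x\right)}$ ($W{\left(x \right)} = \frac{1}{3 \left(x - 5\right)} = \frac{1}{3 \left(-5 + x\right)}$)
$S{\left(u \right)} = \frac{u}{2}$
$d{\left(h \right)} = \frac{h \left(-9 + h\right)}{2}$ ($d{\left(h \right)} = \left(-9 + h\right) \frac{h}{2} = \frac{h \left(-9 + h\right)}{2}$)
$d{\left(O{\left(W{\left(4 + 6 \right)} \right)} \right)} - 310052 = \frac{1}{2} \left(-16\right) \left(-9 - 16\right) - 310052 = \frac{1}{2} \left(-16\right) \left(-25\right) - 310052 = 200 - 310052 = -309852$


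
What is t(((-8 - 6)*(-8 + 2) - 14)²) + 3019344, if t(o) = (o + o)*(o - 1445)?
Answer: 36878344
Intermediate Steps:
t(o) = 2*o*(-1445 + o) (t(o) = (2*o)*(-1445 + o) = 2*o*(-1445 + o))
t(((-8 - 6)*(-8 + 2) - 14)²) + 3019344 = 2*((-8 - 6)*(-8 + 2) - 14)²*(-1445 + ((-8 - 6)*(-8 + 2) - 14)²) + 3019344 = 2*(-14*(-6) - 14)²*(-1445 + (-14*(-6) - 14)²) + 3019344 = 2*(84 - 14)²*(-1445 + (84 - 14)²) + 3019344 = 2*70²*(-1445 + 70²) + 3019344 = 2*4900*(-1445 + 4900) + 3019344 = 2*4900*3455 + 3019344 = 33859000 + 3019344 = 36878344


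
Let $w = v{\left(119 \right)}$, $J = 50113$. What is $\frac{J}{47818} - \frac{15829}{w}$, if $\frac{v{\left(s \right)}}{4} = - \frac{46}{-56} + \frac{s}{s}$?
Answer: $- \frac{5295822091}{2438718} \approx -2171.6$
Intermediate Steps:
$v{\left(s \right)} = \frac{51}{7}$ ($v{\left(s \right)} = 4 \left(- \frac{46}{-56} + \frac{s}{s}\right) = 4 \left(\left(-46\right) \left(- \frac{1}{56}\right) + 1\right) = 4 \left(\frac{23}{28} + 1\right) = 4 \cdot \frac{51}{28} = \frac{51}{7}$)
$w = \frac{51}{7} \approx 7.2857$
$\frac{J}{47818} - \frac{15829}{w} = \frac{50113}{47818} - \frac{15829}{\frac{51}{7}} = 50113 \cdot \frac{1}{47818} - \frac{110803}{51} = \frac{50113}{47818} - \frac{110803}{51} = - \frac{5295822091}{2438718}$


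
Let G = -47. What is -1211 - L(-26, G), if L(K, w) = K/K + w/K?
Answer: -31559/26 ≈ -1213.8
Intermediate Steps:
L(K, w) = 1 + w/K
-1211 - L(-26, G) = -1211 - (-26 - 47)/(-26) = -1211 - (-1)*(-73)/26 = -1211 - 1*73/26 = -1211 - 73/26 = -31559/26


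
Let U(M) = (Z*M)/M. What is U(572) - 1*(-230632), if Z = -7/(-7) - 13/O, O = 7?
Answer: 1614418/7 ≈ 2.3063e+5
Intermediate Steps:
Z = -6/7 (Z = -7/(-7) - 13/7 = -7*(-1/7) - 13*1/7 = 1 - 13/7 = -6/7 ≈ -0.85714)
U(M) = -6/7 (U(M) = (-6*M/7)/M = -6/7)
U(572) - 1*(-230632) = -6/7 - 1*(-230632) = -6/7 + 230632 = 1614418/7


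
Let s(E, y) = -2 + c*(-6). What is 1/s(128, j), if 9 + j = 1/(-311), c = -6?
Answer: 1/34 ≈ 0.029412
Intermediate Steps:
j = -2800/311 (j = -9 + 1/(-311) = -9 - 1/311 = -2800/311 ≈ -9.0032)
s(E, y) = 34 (s(E, y) = -2 - 6*(-6) = -2 + 36 = 34)
1/s(128, j) = 1/34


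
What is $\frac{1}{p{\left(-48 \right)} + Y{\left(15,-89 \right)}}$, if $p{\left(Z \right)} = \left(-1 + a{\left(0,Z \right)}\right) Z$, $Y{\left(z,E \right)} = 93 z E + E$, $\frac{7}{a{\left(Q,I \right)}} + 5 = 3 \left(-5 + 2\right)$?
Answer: $- \frac{1}{124172} \approx -8.0534 \cdot 10^{-6}$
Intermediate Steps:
$a{\left(Q,I \right)} = - \frac{1}{2}$ ($a{\left(Q,I \right)} = \frac{7}{-5 + 3 \left(-5 + 2\right)} = \frac{7}{-5 + 3 \left(-3\right)} = \frac{7}{-5 - 9} = \frac{7}{-14} = 7 \left(- \frac{1}{14}\right) = - \frac{1}{2}$)
$Y{\left(z,E \right)} = E + 93 E z$ ($Y{\left(z,E \right)} = 93 E z + E = E + 93 E z$)
$p{\left(Z \right)} = - \frac{3 Z}{2}$ ($p{\left(Z \right)} = \left(-1 - \frac{1}{2}\right) Z = - \frac{3 Z}{2}$)
$\frac{1}{p{\left(-48 \right)} + Y{\left(15,-89 \right)}} = \frac{1}{\left(- \frac{3}{2}\right) \left(-48\right) - 89 \left(1 + 93 \cdot 15\right)} = \frac{1}{72 - 89 \left(1 + 1395\right)} = \frac{1}{72 - 124244} = \frac{1}{-124172} = - \frac{1}{124172}$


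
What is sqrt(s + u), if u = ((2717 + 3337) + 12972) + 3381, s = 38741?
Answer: 2*sqrt(15287) ≈ 247.28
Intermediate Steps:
u = 22407 (u = (6054 + 12972) + 3381 = 19026 + 3381 = 22407)
sqrt(s + u) = sqrt(38741 + 22407) = sqrt(61148) = 2*sqrt(15287)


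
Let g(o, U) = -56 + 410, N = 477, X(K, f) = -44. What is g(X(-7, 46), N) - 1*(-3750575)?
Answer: 3750929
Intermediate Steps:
g(o, U) = 354
g(X(-7, 46), N) - 1*(-3750575) = 354 - 1*(-3750575) = 354 + 3750575 = 3750929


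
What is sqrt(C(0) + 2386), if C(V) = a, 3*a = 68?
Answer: sqrt(21678)/3 ≈ 49.078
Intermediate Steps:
a = 68/3 (a = (1/3)*68 = 68/3 ≈ 22.667)
C(V) = 68/3
sqrt(C(0) + 2386) = sqrt(68/3 + 2386) = sqrt(7226/3) = sqrt(21678)/3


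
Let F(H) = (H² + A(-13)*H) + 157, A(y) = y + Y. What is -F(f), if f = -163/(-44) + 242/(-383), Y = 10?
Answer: -44649846653/283989904 ≈ -157.22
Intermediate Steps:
A(y) = 10 + y (A(y) = y + 10 = 10 + y)
f = 51781/16852 (f = -163*(-1/44) + 242*(-1/383) = 163/44 - 242/383 = 51781/16852 ≈ 3.0727)
F(H) = 157 + H² - 3*H (F(H) = (H² + (10 - 13)*H) + 157 = (H² - 3*H) + 157 = 157 + H² - 3*H)
-F(f) = -(157 + (51781/16852)² - 3*51781/16852) = -(157 + 2681271961/283989904 - 155343/16852) = -1*44649846653/283989904 = -44649846653/283989904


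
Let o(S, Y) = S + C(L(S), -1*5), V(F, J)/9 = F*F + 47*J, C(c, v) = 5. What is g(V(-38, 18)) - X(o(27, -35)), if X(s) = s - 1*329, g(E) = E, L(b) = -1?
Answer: 20907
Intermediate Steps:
V(F, J) = 9*F² + 423*J (V(F, J) = 9*(F*F + 47*J) = 9*(F² + 47*J) = 9*F² + 423*J)
o(S, Y) = 5 + S (o(S, Y) = S + 5 = 5 + S)
X(s) = -329 + s (X(s) = s - 329 = -329 + s)
g(V(-38, 18)) - X(o(27, -35)) = (9*(-38)² + 423*18) - (-329 + (5 + 27)) = (9*1444 + 7614) - (-329 + 32) = (12996 + 7614) - 1*(-297) = 20610 + 297 = 20907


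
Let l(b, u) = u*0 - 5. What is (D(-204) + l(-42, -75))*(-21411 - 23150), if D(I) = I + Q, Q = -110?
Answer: 14214959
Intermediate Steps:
D(I) = -110 + I (D(I) = I - 110 = -110 + I)
l(b, u) = -5 (l(b, u) = 0 - 5 = -5)
(D(-204) + l(-42, -75))*(-21411 - 23150) = ((-110 - 204) - 5)*(-21411 - 23150) = (-314 - 5)*(-44561) = -319*(-44561) = 14214959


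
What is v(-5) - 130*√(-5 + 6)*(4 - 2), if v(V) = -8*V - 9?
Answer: -229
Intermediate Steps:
v(V) = -9 - 8*V
v(-5) - 130*√(-5 + 6)*(4 - 2) = (-9 - 8*(-5)) - 130*√(-5 + 6)*(4 - 2) = (-9 + 40) - 130*√1*2 = 31 - 130*2 = 31 - 260 = -229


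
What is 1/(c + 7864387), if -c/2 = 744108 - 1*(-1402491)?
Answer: 1/3571189 ≈ 2.8002e-7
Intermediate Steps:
c = -4293198 (c = -2*(744108 - 1*(-1402491)) = -2*(744108 + 1402491) = -2*2146599 = -4293198)
1/(c + 7864387) = 1/(-4293198 + 7864387) = 1/3571189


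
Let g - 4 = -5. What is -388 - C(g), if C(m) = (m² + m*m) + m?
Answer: -389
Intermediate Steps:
g = -1 (g = 4 - 5 = -1)
C(m) = m + 2*m² (C(m) = (m² + m²) + m = 2*m² + m = m + 2*m²)
-388 - C(g) = -388 - (-1)*(1 + 2*(-1)) = -388 - (-1)*(1 - 2) = -388 - (-1)*(-1) = -388 - 1*1 = -388 - 1 = -389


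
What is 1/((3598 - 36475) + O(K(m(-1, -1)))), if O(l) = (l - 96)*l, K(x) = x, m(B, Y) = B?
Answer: -1/32780 ≈ -3.0506e-5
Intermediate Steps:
O(l) = l*(-96 + l) (O(l) = (-96 + l)*l = l*(-96 + l))
1/((3598 - 36475) + O(K(m(-1, -1)))) = 1/((3598 - 36475) - (-96 - 1)) = 1/(-32877 - 1*(-97)) = 1/(-32877 + 97) = 1/(-32780) = -1/32780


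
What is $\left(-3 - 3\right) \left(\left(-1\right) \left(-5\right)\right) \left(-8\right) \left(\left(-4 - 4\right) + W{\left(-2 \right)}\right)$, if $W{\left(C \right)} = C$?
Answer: $-2400$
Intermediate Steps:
$\left(-3 - 3\right) \left(\left(-1\right) \left(-5\right)\right) \left(-8\right) \left(\left(-4 - 4\right) + W{\left(-2 \right)}\right) = \left(-3 - 3\right) \left(\left(-1\right) \left(-5\right)\right) \left(-8\right) \left(\left(-4 - 4\right) - 2\right) = \left(-3 - 3\right) 5 \left(-8\right) \left(-8 - 2\right) = \left(-6\right) 5 \left(-8\right) \left(-10\right) = \left(-30\right) \left(-8\right) \left(-10\right) = 240 \left(-10\right) = -2400$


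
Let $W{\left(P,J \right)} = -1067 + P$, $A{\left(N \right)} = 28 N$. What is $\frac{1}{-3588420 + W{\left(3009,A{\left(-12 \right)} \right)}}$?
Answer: $- \frac{1}{3586478} \approx -2.7883 \cdot 10^{-7}$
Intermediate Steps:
$\frac{1}{-3588420 + W{\left(3009,A{\left(-12 \right)} \right)}} = \frac{1}{-3588420 + \left(-1067 + 3009\right)} = \frac{1}{-3588420 + 1942} = \frac{1}{-3586478} = - \frac{1}{3586478}$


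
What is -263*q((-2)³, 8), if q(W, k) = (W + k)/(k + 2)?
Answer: 0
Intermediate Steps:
q(W, k) = (W + k)/(2 + k)
-263*q((-2)³, 8) = -263*((-2)³ + 8)/(2 + 8) = -263*(-8 + 8)/10 = -263*0/10 = -263*0 = 0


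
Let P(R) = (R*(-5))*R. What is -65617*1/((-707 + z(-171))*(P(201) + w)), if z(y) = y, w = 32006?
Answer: -65617/149259122 ≈ -0.00043962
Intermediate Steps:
P(R) = -5*R² (P(R) = (-5*R)*R = -5*R²)
-65617*1/((-707 + z(-171))*(P(201) + w)) = -65617*1/((-707 - 171)*(-5*201² + 32006)) = -65617*(-1/(878*(-5*40401 + 32006))) = -65617*(-1/(878*(-202005 + 32006))) = -65617/((-169999*(-878))) = -65617/149259122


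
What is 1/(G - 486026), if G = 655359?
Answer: 1/169333 ≈ 5.9055e-6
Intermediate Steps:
1/(G - 486026) = 1/(655359 - 486026) = 1/169333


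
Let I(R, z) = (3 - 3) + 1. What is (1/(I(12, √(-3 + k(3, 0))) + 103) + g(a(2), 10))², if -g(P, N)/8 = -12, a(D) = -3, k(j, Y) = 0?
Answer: 99700225/10816 ≈ 9217.8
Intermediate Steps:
g(P, N) = 96 (g(P, N) = -8*(-12) = 96)
I(R, z) = 1 (I(R, z) = 0 + 1 = 1)
(1/(I(12, √(-3 + k(3, 0))) + 103) + g(a(2), 10))² = (1/(1 + 103) + 96)² = (1/104 + 96)² = (9985/104)² = 99700225/10816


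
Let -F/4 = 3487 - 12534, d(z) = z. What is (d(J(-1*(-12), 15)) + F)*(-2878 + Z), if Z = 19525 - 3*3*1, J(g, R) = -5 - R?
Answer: 601763184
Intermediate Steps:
F = 36188 (F = -4*(3487 - 12534) = -4*(-9047) = 36188)
Z = 19516 (Z = 19525 - 9*1 = 19525 - 9 = 19516)
(d(J(-1*(-12), 15)) + F)*(-2878 + Z) = ((-5 - 1*15) + 36188)*(-2878 + 19516) = ((-5 - 15) + 36188)*16638 = (-20 + 36188)*16638 = 36168*16638 = 601763184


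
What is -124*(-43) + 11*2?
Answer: 5354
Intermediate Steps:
-124*(-43) + 11*2 = 5332 + 22 = 5354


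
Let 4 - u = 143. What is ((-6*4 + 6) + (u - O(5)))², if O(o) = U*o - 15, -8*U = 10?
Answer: 294849/16 ≈ 18428.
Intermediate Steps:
U = -5/4 (U = -⅛*10 = -5/4 ≈ -1.2500)
u = -139 (u = 4 - 1*143 = 4 - 143 = -139)
O(o) = -15 - 5*o/4 (O(o) = -5*o/4 - 15 = -15 - 5*o/4)
((-6*4 + 6) + (u - O(5)))² = ((-6*4 + 6) + (-139 - (-15 - 5/4*5)))² = ((-24 + 6) + (-139 - (-15 - 25/4)))² = (-18 + (-139 - 1*(-85/4)))² = (-18 + (-139 + 85/4))² = (-18 - 471/4)² = (-543/4)² = 294849/16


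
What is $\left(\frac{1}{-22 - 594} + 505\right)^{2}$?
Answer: $\frac{96770144241}{379456} \approx 2.5502 \cdot 10^{5}$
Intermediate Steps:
$\left(\frac{1}{-22 - 594} + 505\right)^{2} = \left(\frac{1}{-616} + 505\right)^{2} = \left(- \frac{1}{616} + 505\right)^{2} = \left(\frac{311079}{616}\right)^{2} = \frac{96770144241}{379456}$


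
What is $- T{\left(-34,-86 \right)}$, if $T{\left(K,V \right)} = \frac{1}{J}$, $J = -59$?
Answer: $\frac{1}{59} \approx 0.016949$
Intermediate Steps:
$T{\left(K,V \right)} = - \frac{1}{59}$ ($T{\left(K,V \right)} = \frac{1}{-59} = - \frac{1}{59}$)
$- T{\left(-34,-86 \right)} = \left(-1\right) \left(- \frac{1}{59}\right) = \frac{1}{59}$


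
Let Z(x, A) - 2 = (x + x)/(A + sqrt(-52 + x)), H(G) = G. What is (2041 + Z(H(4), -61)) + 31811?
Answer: 127595238/3769 - 32*I*sqrt(3)/3769 ≈ 33854.0 - 0.014706*I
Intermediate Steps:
Z(x, A) = 2 + 2*x/(A + sqrt(-52 + x)) (Z(x, A) = 2 + (x + x)/(A + sqrt(-52 + x)) = 2 + (2*x)/(A + sqrt(-52 + x)) = 2 + 2*x/(A + sqrt(-52 + x)))
(2041 + Z(H(4), -61)) + 31811 = (2041 + 2*(-61 + 4 + sqrt(-52 + 4))/(-61 + sqrt(-52 + 4))) + 31811 = (2041 + 2*(-61 + 4 + sqrt(-48))/(-61 + sqrt(-48))) + 31811 = (2041 + 2*(-61 + 4 + 4*I*sqrt(3))/(-61 + 4*I*sqrt(3))) + 31811 = (2041 + 2*(-57 + 4*I*sqrt(3))/(-61 + 4*I*sqrt(3))) + 31811 = 33852 + 2*(-57 + 4*I*sqrt(3))/(-61 + 4*I*sqrt(3))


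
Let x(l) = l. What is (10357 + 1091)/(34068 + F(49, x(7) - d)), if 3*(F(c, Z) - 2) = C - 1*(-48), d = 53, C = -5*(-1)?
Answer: 34344/102263 ≈ 0.33584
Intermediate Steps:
C = 5
F(c, Z) = 59/3 (F(c, Z) = 2 + (5 - 1*(-48))/3 = 2 + (5 + 48)/3 = 2 + (⅓)*53 = 2 + 53/3 = 59/3)
(10357 + 1091)/(34068 + F(49, x(7) - d)) = (10357 + 1091)/(34068 + 59/3) = 11448/(102263/3) = 11448*(3/102263) = 34344/102263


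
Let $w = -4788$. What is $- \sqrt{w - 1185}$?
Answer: $- i \sqrt{5973} \approx - 77.285 i$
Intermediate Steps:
$- \sqrt{w - 1185} = - \sqrt{-4788 - 1185} = - \sqrt{-5973} = - i \sqrt{5973}$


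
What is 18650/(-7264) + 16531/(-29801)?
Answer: -337934917/108237232 ≈ -3.1222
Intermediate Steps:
18650/(-7264) + 16531/(-29801) = 18650*(-1/7264) + 16531*(-1/29801) = -9325/3632 - 16531/29801 = -337934917/108237232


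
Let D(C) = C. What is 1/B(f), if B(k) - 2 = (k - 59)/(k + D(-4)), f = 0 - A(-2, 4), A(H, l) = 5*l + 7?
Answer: 31/148 ≈ 0.20946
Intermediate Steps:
A(H, l) = 7 + 5*l
f = -27 (f = 0 - (7 + 5*4) = 0 - (7 + 20) = 0 - 1*27 = 0 - 27 = -27)
B(k) = 2 + (-59 + k)/(-4 + k) (B(k) = 2 + (k - 59)/(k - 4) = 2 + (-59 + k)/(-4 + k))
1/B(f) = 1/((-67 + 3*(-27))/(-4 - 27)) = 1/((-67 - 81)/(-31)) = 1/(-1/31*(-148)) = 1/(148/31) = 31/148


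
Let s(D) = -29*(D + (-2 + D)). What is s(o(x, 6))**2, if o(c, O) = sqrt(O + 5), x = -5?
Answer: 40368 - 6728*sqrt(11) ≈ 18054.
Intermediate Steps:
o(c, O) = sqrt(5 + O)
s(D) = 58 - 58*D (s(D) = -29*(-2 + 2*D) = 58 - 58*D)
s(o(x, 6))**2 = (58 - 58*sqrt(5 + 6))**2 = (58 - 58*sqrt(11))**2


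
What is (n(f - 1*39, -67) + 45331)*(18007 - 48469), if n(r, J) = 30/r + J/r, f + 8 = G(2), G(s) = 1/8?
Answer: -172612120834/125 ≈ -1.3809e+9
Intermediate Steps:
G(s) = ⅛
f = -63/8 (f = -8 + ⅛ = -63/8 ≈ -7.8750)
(n(f - 1*39, -67) + 45331)*(18007 - 48469) = ((30 - 67)/(-63/8 - 1*39) + 45331)*(18007 - 48469) = (-37/(-63/8 - 39) + 45331)*(-30462) = (-37/(-375/8) + 45331)*(-30462) = (-8/375*(-37) + 45331)*(-30462) = (296/375 + 45331)*(-30462) = (16999421/375)*(-30462) = -172612120834/125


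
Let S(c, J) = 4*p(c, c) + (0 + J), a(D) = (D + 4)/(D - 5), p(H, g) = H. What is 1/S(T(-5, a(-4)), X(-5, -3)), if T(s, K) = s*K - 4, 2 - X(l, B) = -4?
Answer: -⅒ ≈ -0.10000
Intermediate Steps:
X(l, B) = 6 (X(l, B) = 2 - 1*(-4) = 2 + 4 = 6)
a(D) = (4 + D)/(-5 + D)
T(s, K) = -4 + K*s (T(s, K) = K*s - 4 = -4 + K*s)
S(c, J) = J + 4*c (S(c, J) = 4*c + (0 + J) = 4*c + J = J + 4*c)
1/S(T(-5, a(-4)), X(-5, -3)) = 1/(6 + 4*(-4 + ((4 - 4)/(-5 - 4))*(-5))) = 1/(6 + 4*(-4 + (0/(-9))*(-5))) = 1/(6 + 4*(-4 - ⅑*0*(-5))) = 1/(6 + 4*(-4 + 0*(-5))) = 1/(6 + 4*(-4 + 0)) = 1/(6 + 4*(-4)) = 1/(6 - 16) = 1/(-10) = -⅒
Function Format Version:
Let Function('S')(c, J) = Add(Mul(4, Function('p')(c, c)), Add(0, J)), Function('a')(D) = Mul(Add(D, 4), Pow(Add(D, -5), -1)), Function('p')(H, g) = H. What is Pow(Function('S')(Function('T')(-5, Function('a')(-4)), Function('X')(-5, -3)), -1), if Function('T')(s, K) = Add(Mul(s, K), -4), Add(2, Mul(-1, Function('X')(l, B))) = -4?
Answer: Rational(-1, 10) ≈ -0.10000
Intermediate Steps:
Function('X')(l, B) = 6 (Function('X')(l, B) = Add(2, Mul(-1, -4)) = Add(2, 4) = 6)
Function('a')(D) = Mul(Pow(Add(-5, D), -1), Add(4, D)) (Function('a')(D) = Mul(Add(4, D), Pow(Add(-5, D), -1)) = Mul(Pow(Add(-5, D), -1), Add(4, D)))
Function('T')(s, K) = Add(-4, Mul(K, s)) (Function('T')(s, K) = Add(Mul(K, s), -4) = Add(-4, Mul(K, s)))
Function('S')(c, J) = Add(J, Mul(4, c)) (Function('S')(c, J) = Add(Mul(4, c), Add(0, J)) = Add(Mul(4, c), J) = Add(J, Mul(4, c)))
Pow(Function('S')(Function('T')(-5, Function('a')(-4)), Function('X')(-5, -3)), -1) = Pow(Add(6, Mul(4, Add(-4, Mul(Mul(Pow(Add(-5, -4), -1), Add(4, -4)), -5)))), -1) = Pow(Add(6, Mul(4, Add(-4, Mul(Mul(Pow(-9, -1), 0), -5)))), -1) = Pow(Add(6, Mul(4, Add(-4, Mul(Mul(Rational(-1, 9), 0), -5)))), -1) = Pow(Add(6, Mul(4, Add(-4, Mul(0, -5)))), -1) = Pow(Add(6, Mul(4, Add(-4, 0))), -1) = Pow(Add(6, Mul(4, -4)), -1) = Pow(Add(6, -16), -1) = Pow(-10, -1) = Rational(-1, 10)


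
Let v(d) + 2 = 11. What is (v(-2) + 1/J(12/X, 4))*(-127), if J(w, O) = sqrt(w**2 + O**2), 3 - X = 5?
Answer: -1143 - 127*sqrt(13)/26 ≈ -1160.6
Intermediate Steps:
X = -2 (X = 3 - 1*5 = 3 - 5 = -2)
J(w, O) = sqrt(O**2 + w**2)
v(d) = 9 (v(d) = -2 + 11 = 9)
(v(-2) + 1/J(12/X, 4))*(-127) = (9 + 1/(sqrt(4**2 + (12/(-2))**2)))*(-127) = (9 + 1/(sqrt(16 + (12*(-1/2))**2)))*(-127) = (9 + 1/(sqrt(16 + (-6)**2)))*(-127) = (9 + 1/(sqrt(16 + 36)))*(-127) = (9 + 1/(sqrt(52)))*(-127) = (9 + 1/(2*sqrt(13)))*(-127) = (9 + sqrt(13)/26)*(-127) = -1143 - 127*sqrt(13)/26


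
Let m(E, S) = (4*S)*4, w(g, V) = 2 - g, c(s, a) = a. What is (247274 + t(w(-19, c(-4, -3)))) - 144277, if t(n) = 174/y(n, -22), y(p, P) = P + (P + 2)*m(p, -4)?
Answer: 64785200/629 ≈ 1.0300e+5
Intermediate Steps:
m(E, S) = 16*S
y(p, P) = -128 - 63*P (y(p, P) = P + (P + 2)*(16*(-4)) = P + (2 + P)*(-64) = P + (-128 - 64*P) = -128 - 63*P)
t(n) = 87/629 (t(n) = 174/(-128 - 63*(-22)) = 174/(-128 + 1386) = 174/1258 = 174*(1/1258) = 87/629)
(247274 + t(w(-19, c(-4, -3)))) - 144277 = (247274 + 87/629) - 144277 = 155535433/629 - 144277 = 64785200/629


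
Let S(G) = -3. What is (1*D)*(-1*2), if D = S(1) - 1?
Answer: 8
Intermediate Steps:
D = -4 (D = -3 - 1 = -4)
(1*D)*(-1*2) = (1*(-4))*(-1*2) = -4*(-2) = 8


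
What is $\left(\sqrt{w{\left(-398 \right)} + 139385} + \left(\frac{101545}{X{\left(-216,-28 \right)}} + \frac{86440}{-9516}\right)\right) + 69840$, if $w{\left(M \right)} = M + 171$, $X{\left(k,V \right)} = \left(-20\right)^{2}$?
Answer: $\frac{13338535111}{190320} + 9 \sqrt{1718} \approx 70458.0$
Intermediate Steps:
$X{\left(k,V \right)} = 400$
$w{\left(M \right)} = 171 + M$
$\left(\sqrt{w{\left(-398 \right)} + 139385} + \left(\frac{101545}{X{\left(-216,-28 \right)}} + \frac{86440}{-9516}\right)\right) + 69840 = \left(\sqrt{\left(171 - 398\right) + 139385} + \left(\frac{101545}{400} + \frac{86440}{-9516}\right)\right) + 69840 = \left(\sqrt{-227 + 139385} + \left(101545 \cdot \frac{1}{400} + 86440 \left(- \frac{1}{9516}\right)\right)\right) + 69840 = \left(\sqrt{139158} + \left(\frac{20309}{80} - \frac{21610}{2379}\right)\right) + 69840 = \left(9 \sqrt{1718} + \frac{46586311}{190320}\right) + 69840 = \left(\frac{46586311}{190320} + 9 \sqrt{1718}\right) + 69840 = \frac{13338535111}{190320} + 9 \sqrt{1718}$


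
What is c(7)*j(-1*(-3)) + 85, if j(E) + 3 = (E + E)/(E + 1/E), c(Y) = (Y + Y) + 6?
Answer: 61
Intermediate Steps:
c(Y) = 6 + 2*Y (c(Y) = 2*Y + 6 = 6 + 2*Y)
j(E) = -3 + 2*E/(E + 1/E) (j(E) = -3 + (E + E)/(E + 1/E) = -3 + (2*E)/(E + 1/E) = -3 + 2*E/(E + 1/E))
c(7)*j(-1*(-3)) + 85 = (6 + 2*7)*((-3 - (-1*(-3))**2)/(1 + (-1*(-3))**2)) + 85 = (6 + 14)*((-3 - 1*3**2)/(1 + 3**2)) + 85 = 20*((-3 - 1*9)/(1 + 9)) + 85 = 20*((-3 - 9)/10) + 85 = 20*((1/10)*(-12)) + 85 = 20*(-6/5) + 85 = -24 + 85 = 61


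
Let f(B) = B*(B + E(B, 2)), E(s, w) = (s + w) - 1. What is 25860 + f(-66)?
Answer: 34506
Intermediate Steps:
E(s, w) = -1 + s + w
f(B) = B*(1 + 2*B) (f(B) = B*(B + (-1 + B + 2)) = B*(B + (1 + B)) = B*(1 + 2*B))
25860 + f(-66) = 25860 - 66*(1 + 2*(-66)) = 25860 - 66*(1 - 132) = 25860 - 66*(-131) = 25860 + 8646 = 34506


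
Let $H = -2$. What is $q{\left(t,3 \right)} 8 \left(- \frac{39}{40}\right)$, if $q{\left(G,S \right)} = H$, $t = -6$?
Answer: $\frac{78}{5} \approx 15.6$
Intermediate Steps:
$q{\left(G,S \right)} = -2$
$q{\left(t,3 \right)} 8 \left(- \frac{39}{40}\right) = \left(-2\right) 8 \left(- \frac{39}{40}\right) = - 16 \left(\left(-39\right) \frac{1}{40}\right) = \left(-16\right) \left(- \frac{39}{40}\right) = \frac{78}{5}$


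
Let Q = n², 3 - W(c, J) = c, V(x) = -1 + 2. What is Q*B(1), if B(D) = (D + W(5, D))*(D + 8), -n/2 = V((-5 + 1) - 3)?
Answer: -36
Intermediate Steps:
V(x) = 1
W(c, J) = 3 - c
n = -2 (n = -2*1 = -2)
B(D) = (-2 + D)*(8 + D) (B(D) = (D + (3 - 1*5))*(D + 8) = (D + (3 - 5))*(8 + D) = (D - 2)*(8 + D) = (-2 + D)*(8 + D))
Q = 4 (Q = (-2)² = 4)
Q*B(1) = 4*(-16 + 1² + 6*1) = 4*(-16 + 1 + 6) = 4*(-9) = -36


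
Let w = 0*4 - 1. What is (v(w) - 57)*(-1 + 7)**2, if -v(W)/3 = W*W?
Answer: -2160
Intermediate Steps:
w = -1 (w = 0 - 1 = -1)
v(W) = -3*W**2 (v(W) = -3*W*W = -3*W**2)
(v(w) - 57)*(-1 + 7)**2 = (-3*(-1)**2 - 57)*(-1 + 7)**2 = (-3*1 - 57)*6**2 = (-3 - 57)*36 = -60*36 = -2160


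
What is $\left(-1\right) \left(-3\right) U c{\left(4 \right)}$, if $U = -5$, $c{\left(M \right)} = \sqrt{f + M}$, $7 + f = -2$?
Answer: $- 15 i \sqrt{5} \approx - 33.541 i$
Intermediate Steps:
$f = -9$ ($f = -7 - 2 = -9$)
$c{\left(M \right)} = \sqrt{-9 + M}$
$\left(-1\right) \left(-3\right) U c{\left(4 \right)} = \left(-1\right) \left(-3\right) \left(-5\right) \sqrt{-9 + 4} = 3 \left(-5\right) \sqrt{-5} = - 15 i \sqrt{5}$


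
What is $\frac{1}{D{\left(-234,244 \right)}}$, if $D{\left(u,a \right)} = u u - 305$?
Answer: $\frac{1}{54451} \approx 1.8365 \cdot 10^{-5}$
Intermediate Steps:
$D{\left(u,a \right)} = -305 + u^{2}$ ($D{\left(u,a \right)} = u^{2} - 305 = -305 + u^{2}$)
$\frac{1}{D{\left(-234,244 \right)}} = \frac{1}{-305 + \left(-234\right)^{2}} = \frac{1}{-305 + 54756} = \frac{1}{54451}$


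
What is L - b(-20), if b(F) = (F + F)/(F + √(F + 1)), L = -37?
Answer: -16303/419 - 40*I*√19/419 ≈ -38.909 - 0.41612*I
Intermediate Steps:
b(F) = 2*F/(F + √(1 + F)) (b(F) = (2*F)/(F + √(1 + F)) = 2*F/(F + √(1 + F)))
L - b(-20) = -37 - 2*(-20)/(-20 + √(1 - 20)) = -37 - 2*(-20)/(-20 + √(-19)) = -37 - 2*(-20)/(-20 + I*√19) = -37 - (-40)/(-20 + I*√19) = -37 + 40/(-20 + I*√19)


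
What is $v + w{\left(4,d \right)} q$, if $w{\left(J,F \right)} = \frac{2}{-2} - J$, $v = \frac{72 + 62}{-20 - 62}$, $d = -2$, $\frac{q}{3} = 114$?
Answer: $- \frac{70177}{41} \approx -1711.6$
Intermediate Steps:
$q = 342$ ($q = 3 \cdot 114 = 342$)
$v = - \frac{67}{41}$ ($v = \frac{134}{-82} = 134 \left(- \frac{1}{82}\right) = - \frac{67}{41} \approx -1.6341$)
$w{\left(J,F \right)} = -1 - J$ ($w{\left(J,F \right)} = 2 \left(- \frac{1}{2}\right) - J = -1 - J$)
$v + w{\left(4,d \right)} q = - \frac{67}{41} + \left(-1 - 4\right) 342 = - \frac{67}{41} - 1710 = - \frac{70177}{41}$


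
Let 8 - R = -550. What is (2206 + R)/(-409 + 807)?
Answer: 1382/199 ≈ 6.9447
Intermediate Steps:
R = 558 (R = 8 - 1*(-550) = 8 + 550 = 558)
(2206 + R)/(-409 + 807) = (2206 + 558)/(-409 + 807) = 2764/398 = 2764*(1/398) = 1382/199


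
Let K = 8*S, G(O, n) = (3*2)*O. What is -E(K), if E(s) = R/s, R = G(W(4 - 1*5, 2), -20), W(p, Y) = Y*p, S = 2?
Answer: ¾ ≈ 0.75000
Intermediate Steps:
G(O, n) = 6*O
R = -12 (R = 6*(2*(4 - 1*5)) = 6*(2*(4 - 5)) = 6*(2*(-1)) = 6*(-2) = -12)
K = 16 (K = 8*2 = 16)
E(s) = -12/s
-E(K) = -(-12)/16 = -1*(-¾) = ¾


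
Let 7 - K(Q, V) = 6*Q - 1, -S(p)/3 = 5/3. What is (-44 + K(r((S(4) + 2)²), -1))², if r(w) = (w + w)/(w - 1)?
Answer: 9801/4 ≈ 2450.3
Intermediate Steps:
S(p) = -5 (S(p) = -15/3 = -3*5/3 = -5)
r(w) = 2*w/(-1 + w) (r(w) = (2*w)/(-1 + w) = 2*w/(-1 + w))
K(Q, V) = 8 - 6*Q (K(Q, V) = 7 - (6*Q - 1) = 7 - (-1 + 6*Q) = 7 + (1 - 6*Q) = 8 - 6*Q)
(-44 + K(r((S(4) + 2)²), -1))² = (-44 + (8 - 12*(-5 + 2)²/(-1 + (-5 + 2)²)))² = (-44 + (8 - 12*(-3)²/(-1 + (-3)²)))² = (-44 + (8 - 12*9/(-1 + 9)))² = (-44 + (8 - 12*9/8))² = (-44 + (8 - 6*9/4))² = (-44 + (8 - 27/2))² = (-44 - 11/2)² = (-99/2)² = 9801/4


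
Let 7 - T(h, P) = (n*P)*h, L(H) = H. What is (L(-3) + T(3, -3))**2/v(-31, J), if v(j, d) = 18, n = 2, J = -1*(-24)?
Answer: 242/9 ≈ 26.889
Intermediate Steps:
J = 24
T(h, P) = 7 - 2*P*h
(L(-3) + T(3, -3))**2/v(-31, J) = (-3 + (7 - 2*(-3)*3))**2/18 = (-3 + (7 + 18))**2*(1/18) = (-3 + 25)**2*(1/18) = 22**2*(1/18) = 484*(1/18) = 242/9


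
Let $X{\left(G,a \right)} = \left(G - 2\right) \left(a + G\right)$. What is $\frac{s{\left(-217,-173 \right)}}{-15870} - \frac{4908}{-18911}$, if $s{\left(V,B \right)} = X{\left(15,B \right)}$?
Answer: $\frac{58366577}{150058785} \approx 0.38896$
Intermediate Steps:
$X{\left(G,a \right)} = \left(-2 + G\right) \left(G + a\right)$
$s{\left(V,B \right)} = 195 + 13 B$ ($s{\left(V,B \right)} = 15^{2} - 30 - 2 B + 15 B = 225 - 30 - 2 B + 15 B = 195 + 13 B$)
$\frac{s{\left(-217,-173 \right)}}{-15870} - \frac{4908}{-18911} = \frac{195 + 13 \left(-173\right)}{-15870} - \frac{4908}{-18911} = \left(195 - 2249\right) \left(- \frac{1}{15870}\right) - - \frac{4908}{18911} = \left(-2054\right) \left(- \frac{1}{15870}\right) + \frac{4908}{18911} = \frac{1027}{7935} + \frac{4908}{18911} = \frac{58366577}{150058785}$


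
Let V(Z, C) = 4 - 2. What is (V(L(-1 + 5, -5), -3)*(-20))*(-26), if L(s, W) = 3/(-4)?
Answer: 1040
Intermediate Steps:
L(s, W) = -3/4 (L(s, W) = 3*(-1/4) = -3/4)
V(Z, C) = 2
(V(L(-1 + 5, -5), -3)*(-20))*(-26) = (2*(-20))*(-26) = -40*(-26) = 1040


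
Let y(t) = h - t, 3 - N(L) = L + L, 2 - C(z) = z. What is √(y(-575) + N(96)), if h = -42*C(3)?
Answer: 2*√107 ≈ 20.688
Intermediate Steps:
C(z) = 2 - z
N(L) = 3 - 2*L (N(L) = 3 - (L + L) = 3 - 2*L)
h = 42 (h = -42*(2 - 1*3) = -42*(2 - 3) = -42*(-1) = 42)
y(t) = 42 - t
√(y(-575) + N(96)) = √((42 - 1*(-575)) + (3 - 2*96)) = √((42 + 575) + (3 - 192)) = √(617 - 189) = √428 = 2*√107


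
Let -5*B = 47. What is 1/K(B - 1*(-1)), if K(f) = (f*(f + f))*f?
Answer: -125/148176 ≈ -0.00084359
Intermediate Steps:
B = -47/5 (B = -1/5*47 = -47/5 ≈ -9.4000)
K(f) = 2*f**3 (K(f) = (f*(2*f))*f = (2*f**2)*f = 2*f**3)
1/K(B - 1*(-1)) = 1/(2*(-47/5 - 1*(-1))**3) = 1/(2*(-47/5 + 1)**3) = 1/(2*(-42/5)**3) = 1/(2*(-74088/125)) = 1/(-148176/125) = -125/148176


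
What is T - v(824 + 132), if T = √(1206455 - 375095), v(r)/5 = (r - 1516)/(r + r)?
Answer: 350/239 + 8*√12990 ≈ 913.25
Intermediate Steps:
v(r) = 5*(-1516 + r)/(2*r) (v(r) = 5*((r - 1516)/(r + r)) = 5*((-1516 + r)/((2*r))) = 5*((-1516 + r)*(1/(2*r))) = 5*((-1516 + r)/(2*r)) = 5*(-1516 + r)/(2*r))
T = 8*√12990 (T = √831360 = 8*√12990 ≈ 911.79)
T - v(824 + 132) = 8*√12990 - (5/2 - 3790/(824 + 132)) = 8*√12990 - (5/2 - 3790/956) = 8*√12990 - (5/2 - 3790*1/956) = 8*√12990 - (5/2 - 1895/478) = 8*√12990 - 1*(-350/239) = 8*√12990 + 350/239 = 350/239 + 8*√12990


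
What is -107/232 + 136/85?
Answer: 1321/1160 ≈ 1.1388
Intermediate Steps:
-107/232 + 136/85 = -107*1/232 + 136*(1/85) = -107/232 + 8/5 = 1321/1160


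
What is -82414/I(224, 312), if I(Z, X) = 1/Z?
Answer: -18460736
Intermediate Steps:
-82414/I(224, 312) = -82414/(1/224) = -82414/1/224 = -82414*224 = -18460736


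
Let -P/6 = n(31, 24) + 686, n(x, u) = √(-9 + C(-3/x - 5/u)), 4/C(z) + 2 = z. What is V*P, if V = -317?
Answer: 1304772 + 36138*I*√1785/245 ≈ 1.3048e+6 + 6231.9*I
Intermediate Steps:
C(z) = 4/(-2 + z)
n(x, u) = √(-9 + 4/(-2 - 5/u - 3/x)) (n(x, u) = √(-9 + 4/(-2 + (-3/x - 5/u))) = √(-9 + 4/(-2 + (-5/u - 3/x))) = √(-9 + 4/(-2 - 5/u - 3/x)))
P = -4116 - 114*I*√1785/245 (P = -6*(√(-9 + 4/(-2 - 5/24 - 3/31)) + 686) = -6*(√(-9 + 4/(-1715/744)) + 686) = -6*(√(-9 + 4*(-744/1715)) + 686) = -6*(√(-9 - 2976/1715) + 686) = -6*(√(-18411/1715) + 686) = -6*(19*I*√1785/245 + 686) = -6*(686 + 19*I*√1785/245) = -4116 - 114*I*√1785/245 ≈ -4116.0 - 19.659*I)
V*P = -317*(-4116 - 114*I*√1785/245) = 1304772 + 36138*I*√1785/245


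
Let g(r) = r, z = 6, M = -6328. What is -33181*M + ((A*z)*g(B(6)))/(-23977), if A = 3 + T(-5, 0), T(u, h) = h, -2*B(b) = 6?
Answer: 5034435536590/23977 ≈ 2.0997e+8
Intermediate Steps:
B(b) = -3 (B(b) = -½*6 = -3)
A = 3 (A = 3 + 0 = 3)
-33181*M + ((A*z)*g(B(6)))/(-23977) = -33181/(1/(-6328)) + ((3*6)*(-3))/(-23977) = -33181/(-1/6328) + (18*(-3))*(-1/23977) = -33181*(-6328) - 54*(-1/23977) = 209969368 + 54/23977 = 5034435536590/23977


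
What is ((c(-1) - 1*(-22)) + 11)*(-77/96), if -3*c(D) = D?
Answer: -1925/72 ≈ -26.736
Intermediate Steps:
c(D) = -D/3
((c(-1) - 1*(-22)) + 11)*(-77/96) = ((-⅓*(-1) - 1*(-22)) + 11)*(-77/96) = ((⅓ + 22) + 11)*(-77*1/96) = (67/3 + 11)*(-77/96) = (100/3)*(-77/96) = -1925/72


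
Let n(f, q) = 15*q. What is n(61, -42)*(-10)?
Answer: 6300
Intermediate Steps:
n(61, -42)*(-10) = (15*(-42))*(-10) = -630*(-10) = 6300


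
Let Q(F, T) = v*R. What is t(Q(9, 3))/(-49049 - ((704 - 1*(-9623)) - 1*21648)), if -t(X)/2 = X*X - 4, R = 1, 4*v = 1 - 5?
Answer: -1/6288 ≈ -0.00015903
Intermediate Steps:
v = -1 (v = (1 - 5)/4 = (¼)*(-4) = -1)
Q(F, T) = -1 (Q(F, T) = -1*1 = -1)
t(X) = 8 - 2*X² (t(X) = -2*(X*X - 4) = -2*(X² - 4) = -2*(-4 + X²) = 8 - 2*X²)
t(Q(9, 3))/(-49049 - ((704 - 1*(-9623)) - 1*21648)) = (8 - 2*(-1)²)/(-49049 - ((704 - 1*(-9623)) - 1*21648)) = (8 - 2*1)/(-49049 - ((704 + 9623) - 21648)) = (8 - 2)/(-49049 - (10327 - 21648)) = 6/(-49049 - 1*(-11321)) = 6/(-49049 + 11321) = 6/(-37728) = 6*(-1/37728) = -1/6288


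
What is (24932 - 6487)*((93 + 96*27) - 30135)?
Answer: -506315250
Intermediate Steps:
(24932 - 6487)*((93 + 96*27) - 30135) = 18445*((93 + 2592) - 30135) = 18445*(2685 - 30135) = 18445*(-27450) = -506315250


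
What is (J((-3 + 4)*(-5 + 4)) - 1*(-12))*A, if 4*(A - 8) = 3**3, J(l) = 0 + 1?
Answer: 767/4 ≈ 191.75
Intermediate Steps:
J(l) = 1
A = 59/4 (A = 8 + (1/4)*3**3 = 8 + (1/4)*27 = 8 + 27/4 = 59/4 ≈ 14.750)
(J((-3 + 4)*(-5 + 4)) - 1*(-12))*A = (1 - 1*(-12))*(59/4) = (1 + 12)*(59/4) = 13*(59/4) = 767/4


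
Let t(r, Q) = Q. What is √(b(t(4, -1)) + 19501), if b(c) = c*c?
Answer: 7*√398 ≈ 139.65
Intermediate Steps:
b(c) = c²
√(b(t(4, -1)) + 19501) = √((-1)² + 19501) = √(1 + 19501) = √19502 = 7*√398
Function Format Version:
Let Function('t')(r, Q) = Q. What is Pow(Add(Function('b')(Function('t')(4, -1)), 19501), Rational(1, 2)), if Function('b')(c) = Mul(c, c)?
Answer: Mul(7, Pow(398, Rational(1, 2))) ≈ 139.65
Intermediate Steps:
Function('b')(c) = Pow(c, 2)
Pow(Add(Function('b')(Function('t')(4, -1)), 19501), Rational(1, 2)) = Pow(Add(Pow(-1, 2), 19501), Rational(1, 2)) = Pow(Add(1, 19501), Rational(1, 2)) = Pow(19502, Rational(1, 2)) = Mul(7, Pow(398, Rational(1, 2)))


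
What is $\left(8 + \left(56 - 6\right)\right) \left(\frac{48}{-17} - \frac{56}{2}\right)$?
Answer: $- \frac{30392}{17} \approx -1787.8$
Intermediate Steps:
$\left(8 + \left(56 - 6\right)\right) \left(\frac{48}{-17} - \frac{56}{2}\right) = \left(8 + \left(56 - 6\right)\right) \left(48 \left(- \frac{1}{17}\right) - 28\right) = \left(8 + 50\right) \left(- \frac{48}{17} - 28\right) = 58 \left(- \frac{524}{17}\right) = - \frac{30392}{17}$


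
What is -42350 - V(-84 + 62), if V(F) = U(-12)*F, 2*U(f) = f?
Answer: -42482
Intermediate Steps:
U(f) = f/2
V(F) = -6*F (V(F) = ((½)*(-12))*F = -6*F)
-42350 - V(-84 + 62) = -42350 - (-6)*(-84 + 62) = -42350 - (-6)*(-22) = -42350 - 1*132 = -42350 - 132 = -42482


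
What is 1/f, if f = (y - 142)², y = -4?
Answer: 1/21316 ≈ 4.6913e-5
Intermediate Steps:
f = 21316 (f = (-4 - 142)² = (-146)² = 21316)
1/f = 1/21316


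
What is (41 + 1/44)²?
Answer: 3258025/1936 ≈ 1682.9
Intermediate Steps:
(41 + 1/44)² = (1805/44)² = 3258025/1936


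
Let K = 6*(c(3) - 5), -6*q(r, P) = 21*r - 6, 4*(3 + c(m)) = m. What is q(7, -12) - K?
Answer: 20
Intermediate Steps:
c(m) = -3 + m/4
q(r, P) = 1 - 7*r/2 (q(r, P) = -(21*r - 6)/6 = -(-6 + 21*r)/6 = 1 - 7*r/2)
K = -87/2 (K = 6*((-3 + (¼)*3) - 5) = 6*((-3 + ¾) - 5) = 6*(-9/4 - 5) = 6*(-29/4) = -87/2 ≈ -43.500)
q(7, -12) - K = (1 - 7/2*7) - 1*(-87/2) = (1 - 49/2) + 87/2 = -47/2 + 87/2 = 20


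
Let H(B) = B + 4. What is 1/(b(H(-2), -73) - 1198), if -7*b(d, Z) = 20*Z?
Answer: -7/6926 ≈ -0.0010107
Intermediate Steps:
H(B) = 4 + B
b(d, Z) = -20*Z/7
1/(b(H(-2), -73) - 1198) = 1/(-20/7*(-73) - 1198) = 1/(1460/7 - 1198) = 1/(-6926/7) = -7/6926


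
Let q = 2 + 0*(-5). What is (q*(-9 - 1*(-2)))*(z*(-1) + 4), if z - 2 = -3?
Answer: -70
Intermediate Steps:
q = 2 (q = 2 + 0 = 2)
z = -1 (z = 2 - 3 = -1)
(q*(-9 - 1*(-2)))*(z*(-1) + 4) = (2*(-9 - 1*(-2)))*(-1*(-1) + 4) = (2*(-9 + 2))*(1 + 4) = (2*(-7))*5 = -14*5 = -70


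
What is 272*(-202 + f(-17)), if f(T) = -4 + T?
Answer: -60656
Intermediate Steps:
272*(-202 + f(-17)) = 272*(-202 + (-4 - 17)) = 272*(-202 - 21) = 272*(-223) = -60656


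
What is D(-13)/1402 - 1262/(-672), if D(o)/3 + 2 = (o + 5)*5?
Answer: 421163/235536 ≈ 1.7881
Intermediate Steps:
D(o) = 69 + 15*o (D(o) = -6 + 3*((o + 5)*5) = -6 + 3*((5 + o)*5) = -6 + 3*(25 + 5*o) = -6 + (75 + 15*o) = 69 + 15*o)
D(-13)/1402 - 1262/(-672) = (69 + 15*(-13))/1402 - 1262/(-672) = (69 - 195)*(1/1402) - 1262*(-1/672) = -126*1/1402 + 631/336 = -63/701 + 631/336 = 421163/235536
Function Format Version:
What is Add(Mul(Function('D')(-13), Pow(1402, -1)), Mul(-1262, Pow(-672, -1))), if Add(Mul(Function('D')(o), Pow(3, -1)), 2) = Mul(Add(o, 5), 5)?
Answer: Rational(421163, 235536) ≈ 1.7881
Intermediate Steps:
Function('D')(o) = Add(69, Mul(15, o)) (Function('D')(o) = Add(-6, Mul(3, Mul(Add(o, 5), 5))) = Add(-6, Mul(3, Mul(Add(5, o), 5))) = Add(-6, Mul(3, Add(25, Mul(5, o)))) = Add(-6, Add(75, Mul(15, o))) = Add(69, Mul(15, o)))
Add(Mul(Function('D')(-13), Pow(1402, -1)), Mul(-1262, Pow(-672, -1))) = Add(Mul(Add(69, Mul(15, -13)), Pow(1402, -1)), Mul(-1262, Pow(-672, -1))) = Add(Mul(Add(69, -195), Rational(1, 1402)), Mul(-1262, Rational(-1, 672))) = Add(Mul(-126, Rational(1, 1402)), Rational(631, 336)) = Add(Rational(-63, 701), Rational(631, 336)) = Rational(421163, 235536)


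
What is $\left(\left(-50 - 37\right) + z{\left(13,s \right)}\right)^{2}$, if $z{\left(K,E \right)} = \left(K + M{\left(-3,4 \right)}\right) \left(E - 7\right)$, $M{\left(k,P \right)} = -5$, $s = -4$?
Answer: $30625$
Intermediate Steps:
$z{\left(K,E \right)} = \left(-7 + E\right) \left(-5 + K\right)$ ($z{\left(K,E \right)} = \left(K - 5\right) \left(E - 7\right) = \left(-5 + K\right) \left(-7 + E\right) = \left(-7 + E\right) \left(-5 + K\right)$)
$\left(\left(-50 - 37\right) + z{\left(13,s \right)}\right)^{2} = \left(\left(-50 - 37\right) - 88\right)^{2} = \left(-87 + \left(35 - 91 + 20 - 52\right)\right)^{2} = \left(-87 - 88\right)^{2} = \left(-175\right)^{2} = 30625$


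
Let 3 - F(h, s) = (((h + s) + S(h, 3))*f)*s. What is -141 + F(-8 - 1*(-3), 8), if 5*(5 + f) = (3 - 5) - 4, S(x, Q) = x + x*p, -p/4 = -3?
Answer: -16066/5 ≈ -3213.2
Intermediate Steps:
p = 12 (p = -4*(-3) = 12)
S(x, Q) = 13*x (S(x, Q) = x + x*12 = x + 12*x = 13*x)
f = -31/5 (f = -5 + ((3 - 5) - 4)/5 = -5 + (-2 - 4)/5 = -5 + (⅕)*(-6) = -5 - 6/5 = -31/5 ≈ -6.2000)
F(h, s) = 3 - s*(-434*h/5 - 31*s/5) (F(h, s) = 3 - ((h + s) + 13*h)*(-31/5)*s = 3 - (s + 14*h)*(-31/5)*s = 3 - (-434*h/5 - 31*s/5)*s = 3 - s*(-434*h/5 - 31*s/5))
-141 + F(-8 - 1*(-3), 8) = -141 + (3 + (31/5)*8² + (434/5)*(-8 - 1*(-3))*8) = -141 + (3 + (31/5)*64 + (434/5)*(-8 + 3)*8) = -141 + (3 + 1984/5 + (434/5)*(-5)*8) = -141 + (3 + 1984/5 - 3472) = -141 - 15361/5 = -16066/5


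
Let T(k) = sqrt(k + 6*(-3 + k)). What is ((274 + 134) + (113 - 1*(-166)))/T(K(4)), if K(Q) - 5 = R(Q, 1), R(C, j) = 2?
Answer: 687*sqrt(31)/31 ≈ 123.39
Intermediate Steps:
K(Q) = 7 (K(Q) = 5 + 2 = 7)
T(k) = sqrt(-18 + 7*k) (T(k) = sqrt(k + (-18 + 6*k)) = sqrt(-18 + 7*k))
((274 + 134) + (113 - 1*(-166)))/T(K(4)) = ((274 + 134) + (113 - 1*(-166)))/(sqrt(-18 + 7*7)) = (408 + (113 + 166))/(sqrt(-18 + 49)) = (408 + 279)/(sqrt(31)) = 687*(sqrt(31)/31) = 687*sqrt(31)/31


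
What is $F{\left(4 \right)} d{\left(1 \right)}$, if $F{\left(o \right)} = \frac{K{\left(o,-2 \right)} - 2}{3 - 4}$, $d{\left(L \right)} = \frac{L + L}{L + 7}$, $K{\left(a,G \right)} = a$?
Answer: $- \frac{1}{2} \approx -0.5$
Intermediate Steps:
$d{\left(L \right)} = \frac{2 L}{7 + L}$
$F{\left(o \right)} = 2 - o$ ($F{\left(o \right)} = \frac{o - 2}{3 - 4} = \frac{-2 + o}{-1} = \left(-2 + o\right) \left(-1\right) = 2 - o$)
$F{\left(4 \right)} d{\left(1 \right)} = \left(2 - 4\right) 2 \cdot 1 \frac{1}{7 + 1} = \left(2 - 4\right) 2 \cdot 1 \cdot \frac{1}{8} = - 2 \cdot 2 \cdot 1 \cdot \frac{1}{8} = \left(-2\right) \frac{1}{4} = - \frac{1}{2}$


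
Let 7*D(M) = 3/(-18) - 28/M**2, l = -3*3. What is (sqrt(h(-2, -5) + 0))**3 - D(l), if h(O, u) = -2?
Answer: 83/1134 - 2*I*sqrt(2) ≈ 0.073192 - 2.8284*I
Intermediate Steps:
l = -9
D(M) = -1/42 - 4/M**2 (D(M) = (3/(-18) - 28/M**2)/7 = (3*(-1/18) - 28/M**2)/7 = (-1/6 - 28/M**2)/7 = -1/42 - 4/M**2)
(sqrt(h(-2, -5) + 0))**3 - D(l) = (sqrt(-2 + 0))**3 - (-1/42 - 4/(-9)**2) = (sqrt(-2))**3 - (-1/42 - 4*1/81) = (I*sqrt(2))**3 - (-1/42 - 4/81) = -2*I*sqrt(2) - 1*(-83/1134) = -2*I*sqrt(2) + 83/1134 = 83/1134 - 2*I*sqrt(2)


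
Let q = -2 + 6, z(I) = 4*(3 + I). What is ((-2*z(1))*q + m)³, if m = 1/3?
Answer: -56181887/27 ≈ -2.0808e+6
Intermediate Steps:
z(I) = 12 + 4*I
m = ⅓ ≈ 0.33333
q = 4
((-2*z(1))*q + m)³ = (-2*(12 + 4*1)*4 + ⅓)³ = (-2*(12 + 4)*4 + ⅓)³ = (-2*16*4 + ⅓)³ = (-32*4 + ⅓)³ = (-128 + ⅓)³ = (-383/3)³ = -56181887/27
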